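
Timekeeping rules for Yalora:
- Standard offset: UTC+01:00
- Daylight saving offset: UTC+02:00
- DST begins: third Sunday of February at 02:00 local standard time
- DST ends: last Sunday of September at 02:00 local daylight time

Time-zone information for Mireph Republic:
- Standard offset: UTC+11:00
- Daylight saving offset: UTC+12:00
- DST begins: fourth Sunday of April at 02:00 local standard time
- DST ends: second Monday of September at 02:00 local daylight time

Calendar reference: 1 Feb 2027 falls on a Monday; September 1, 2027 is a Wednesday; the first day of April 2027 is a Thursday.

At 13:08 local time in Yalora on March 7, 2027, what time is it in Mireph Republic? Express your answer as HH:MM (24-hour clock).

1 February 2027 is a Monday, so the first Sunday is February 7 and the third is February 21.
1 September 2027 is a Wednesday, so Sundays fall on 5, 12, 19, 26; the last is September 26.
March 7, 2027 falls between 21 February and 26 September, so daylight saving is in effect and Yalora is at UTC+02:00.
13:08 Yalora − 2h = 11:08 UTC.
1 April 2027 is a Thursday, so the first Sunday is April 4 and the fourth is April 25.
1 September 2027 is a Wednesday, so the first Monday is September 6 and the second is September 13.
At the standard offset (UTC+11:00), 11:08 UTC + 11h = 22:08 Mireph Republic standard time.
Daylight saving runs 25 April – 13 September; the standard-time date in Mireph Republic, March 7, 2027, is outside that window, so Mireph Republic is on standard time at UTC+11:00.
11:08 UTC + 11h = 22:08 Mireph Republic.

22:08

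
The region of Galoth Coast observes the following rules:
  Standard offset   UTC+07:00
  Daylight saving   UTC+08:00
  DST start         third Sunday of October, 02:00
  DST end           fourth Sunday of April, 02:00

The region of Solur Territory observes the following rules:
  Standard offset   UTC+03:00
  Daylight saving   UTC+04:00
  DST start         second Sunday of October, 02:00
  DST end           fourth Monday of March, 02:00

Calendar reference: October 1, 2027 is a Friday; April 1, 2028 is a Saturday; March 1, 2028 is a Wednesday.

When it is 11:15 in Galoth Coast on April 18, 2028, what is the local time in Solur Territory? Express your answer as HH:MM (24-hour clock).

1 October 2027 is a Friday, so the first Sunday is October 3 and the third is October 17.
1 April 2028 is a Saturday, so the first Sunday is April 2 and the fourth is April 23.
April 18, 2028 falls between 17 October 2027 and 23 April 2028, so daylight saving is in effect and Galoth Coast is at UTC+08:00.
11:15 Galoth Coast − 8h = 03:15 UTC.
1 October 2027 is a Friday, so the first Sunday is October 3 and the second is October 10.
1 March 2028 is a Wednesday, so the first Monday is March 6 and the fourth is March 27.
At the standard offset (UTC+03:00), 03:15 UTC + 3h = 06:15 Solur Territory standard time.
The standard-time date in Solur Territory, April 18, 2028, does not fall between 10 October 2027 and 27 March 2028, so daylight saving is not in effect and Solur Territory is at UTC+03:00.
03:15 UTC + 3h = 06:15 Solur Territory.

06:15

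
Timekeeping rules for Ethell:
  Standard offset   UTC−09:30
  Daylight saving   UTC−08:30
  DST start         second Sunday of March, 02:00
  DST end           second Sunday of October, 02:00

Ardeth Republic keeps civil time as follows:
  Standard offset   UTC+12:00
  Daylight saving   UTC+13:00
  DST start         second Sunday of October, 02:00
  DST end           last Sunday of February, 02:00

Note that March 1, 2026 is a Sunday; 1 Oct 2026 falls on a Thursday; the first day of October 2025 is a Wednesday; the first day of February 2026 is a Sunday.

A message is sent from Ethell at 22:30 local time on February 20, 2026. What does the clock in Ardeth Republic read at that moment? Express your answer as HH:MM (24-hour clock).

1 March 2026 is a Sunday, so the first Sunday is March 1 and the second is March 8.
1 October 2026 is a Thursday, so the first Sunday is October 4 and the second is October 11.
February 20, 2026 is outside the daylight-saving period (8 March – 11 October), so Ethell is on standard time, UTC−09:30.
22:30 Ethell + 9h30m = 08:00 UTC (rolling into the next day, 21 February 2026).
1 October 2025 is a Wednesday, so the first Sunday is October 5 and the second is October 12.
1 February 2026 is a Sunday, so Sundays fall on 1, 8, 15, 22; the last is February 22.
At the standard offset (UTC+12:00), 08:00 UTC + 12h = 20:00 Ardeth Republic standard time.
The standard-time date in Ardeth Republic, February 21, 2026, falls between 12 October 2025 and 22 February 2026, so daylight saving is in effect and Ardeth Republic is at UTC+13:00.
08:00 UTC + 13h = 21:00 Ardeth Republic.

21:00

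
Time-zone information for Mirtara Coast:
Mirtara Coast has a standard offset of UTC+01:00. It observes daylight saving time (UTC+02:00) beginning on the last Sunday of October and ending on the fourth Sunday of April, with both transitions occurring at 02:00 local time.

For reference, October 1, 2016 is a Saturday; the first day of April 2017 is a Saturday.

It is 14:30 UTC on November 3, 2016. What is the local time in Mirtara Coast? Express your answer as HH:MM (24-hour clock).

1 October 2016 is a Saturday, so Sundays fall on 2, 9, 16, 23, 30; the last is October 30.
1 April 2017 is a Saturday, so the first Sunday is April 2 and the fourth is April 23.
At the standard offset (UTC+01:00), 14:30 UTC + 1h = 15:30 Mirtara Coast standard time.
Daylight saving runs 30 October 2016 – 23 April 2017; the standard-time date in Mirtara Coast, November 3, 2016, is inside that window, so Mirtara Coast is at UTC+02:00.
14:30 UTC + 2h = 16:30 local.

16:30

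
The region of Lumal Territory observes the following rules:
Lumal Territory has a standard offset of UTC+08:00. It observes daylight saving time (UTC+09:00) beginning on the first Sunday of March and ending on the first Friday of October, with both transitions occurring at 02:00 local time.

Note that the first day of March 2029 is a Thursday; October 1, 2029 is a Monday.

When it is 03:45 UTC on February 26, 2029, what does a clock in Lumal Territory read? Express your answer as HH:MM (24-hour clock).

11:45

1 March 2029 is a Thursday, so the first Sunday is March 4.
1 October 2029 is a Monday, so the first Friday is October 5.
At the standard offset (UTC+08:00), 03:45 UTC + 8h = 11:45 Lumal Territory standard time.
The standard-time date in Lumal Territory, February 26, 2029, is outside the daylight-saving period (4 March – 5 October), so Lumal Territory is on standard time, UTC+08:00.
03:45 UTC + 8h = 11:45 local.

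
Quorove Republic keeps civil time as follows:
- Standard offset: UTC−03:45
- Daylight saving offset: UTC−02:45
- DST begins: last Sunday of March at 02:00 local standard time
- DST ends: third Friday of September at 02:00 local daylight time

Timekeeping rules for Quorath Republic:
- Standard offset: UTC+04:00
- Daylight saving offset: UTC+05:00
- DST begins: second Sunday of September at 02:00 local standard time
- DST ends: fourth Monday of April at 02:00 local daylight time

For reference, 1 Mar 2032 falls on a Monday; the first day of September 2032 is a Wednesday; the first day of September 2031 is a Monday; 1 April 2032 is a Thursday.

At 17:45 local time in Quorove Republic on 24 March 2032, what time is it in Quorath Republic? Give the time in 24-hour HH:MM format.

02:30

1 March 2032 is a Monday, so Sundays fall on 7, 14, 21, 28; the last is March 28.
1 September 2032 is a Wednesday, so the first Friday is September 3 and the third is September 17.
Daylight saving runs 28 March – 17 September; 24 March 2032 is outside that window, so Quorove Republic is on standard time at UTC−03:45.
17:45 Quorove Republic + 3h45m = 21:30 UTC.
1 September 2031 is a Monday, so the first Sunday is September 7 and the second is September 14.
1 April 2032 is a Thursday, so the first Monday is April 5 and the fourth is April 26.
At the standard offset (UTC+04:00), 21:30 UTC + 4h = 01:30 Quorath Republic standard time (rolling into the next day, 25 March 2032).
The standard-time date in Quorath Republic, 25 March 2032, falls between 14 September 2031 and 26 April 2032, so daylight saving is in effect and Quorath Republic is at UTC+05:00.
21:30 UTC + 5h = 02:30 Quorath Republic (rolling into the next day, 25 March 2032).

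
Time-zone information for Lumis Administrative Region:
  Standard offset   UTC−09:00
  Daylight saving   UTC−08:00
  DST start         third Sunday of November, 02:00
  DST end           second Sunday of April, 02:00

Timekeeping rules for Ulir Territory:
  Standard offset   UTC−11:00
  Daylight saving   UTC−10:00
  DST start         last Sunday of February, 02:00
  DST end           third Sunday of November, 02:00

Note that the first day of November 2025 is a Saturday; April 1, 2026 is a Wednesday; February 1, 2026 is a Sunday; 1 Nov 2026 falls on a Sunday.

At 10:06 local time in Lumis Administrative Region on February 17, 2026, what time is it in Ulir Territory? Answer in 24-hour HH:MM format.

1 November 2025 is a Saturday, so the first Sunday is November 2 and the third is November 16.
1 April 2026 is a Wednesday, so the first Sunday is April 5 and the second is April 12.
February 17, 2026 falls between 16 November 2025 and 12 April 2026, so daylight saving is in effect and Lumis Administrative Region is at UTC−08:00.
10:06 Lumis Administrative Region + 8h = 18:06 UTC.
1 February 2026 is a Sunday, so Sundays fall on 1, 8, 15, 22; the last is February 22.
1 November 2026 is a Sunday, so the first Sunday is November 1 and the third is November 15.
At the standard offset (UTC−11:00), 18:06 UTC − 11h = 07:06 Ulir Territory standard time.
The standard-time date in Ulir Territory, February 17, 2026, does not fall between 22 February and 15 November, so daylight saving is not in effect and Ulir Territory is at UTC−11:00.
18:06 UTC − 11h = 07:06 Ulir Territory.

07:06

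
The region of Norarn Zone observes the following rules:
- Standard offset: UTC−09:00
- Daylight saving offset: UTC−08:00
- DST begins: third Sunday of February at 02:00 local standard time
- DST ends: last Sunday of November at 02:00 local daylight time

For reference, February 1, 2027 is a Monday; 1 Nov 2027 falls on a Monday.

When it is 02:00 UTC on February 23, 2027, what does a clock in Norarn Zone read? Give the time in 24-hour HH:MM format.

1 February 2027 is a Monday, so the first Sunday is February 7 and the third is February 21.
1 November 2027 is a Monday, so Sundays fall on 7, 14, 21, 28; the last is November 28.
At the standard offset (UTC−09:00), 02:00 UTC − 9h = 17:00 Norarn Zone standard time (rolling into the previous day, 22 February 2027).
Daylight saving runs 21 February – 28 November; the standard-time date in Norarn Zone, February 22, 2027, is inside that window, so Norarn Zone is at UTC−08:00.
02:00 UTC − 8h = 18:00 local (rolling into the previous day, 22 February 2027).

18:00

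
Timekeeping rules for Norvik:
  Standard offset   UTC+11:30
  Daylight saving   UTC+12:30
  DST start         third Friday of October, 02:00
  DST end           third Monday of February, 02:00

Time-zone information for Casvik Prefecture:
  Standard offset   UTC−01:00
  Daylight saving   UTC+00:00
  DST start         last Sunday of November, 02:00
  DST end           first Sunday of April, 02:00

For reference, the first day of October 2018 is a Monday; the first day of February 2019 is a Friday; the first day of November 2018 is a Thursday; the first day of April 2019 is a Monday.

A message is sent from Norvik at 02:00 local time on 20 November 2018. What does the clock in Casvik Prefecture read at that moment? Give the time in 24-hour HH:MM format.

12:30

1 October 2018 is a Monday, so the first Friday is October 5 and the third is October 19.
1 February 2019 is a Friday, so the first Monday is February 4 and the third is February 18.
20 November 2018 falls between 19 October 2018 and 18 February 2019, so daylight saving is in effect and Norvik is at UTC+12:30.
02:00 Norvik − 12h30m = 13:30 UTC (rolling into the previous day, 19 November 2018).
1 November 2018 is a Thursday, so Sundays fall on 4, 11, 18, 25; the last is November 25.
1 April 2019 is a Monday, so the first Sunday is April 7.
At the standard offset (UTC−01:00), 13:30 UTC − 1h = 12:30 Casvik Prefecture standard time.
The standard-time date in Casvik Prefecture, 19 November 2018, does not fall between 25 November 2018 and 7 April 2019, so daylight saving is not in effect and Casvik Prefecture is at UTC−01:00.
13:30 UTC − 1h = 12:30 Casvik Prefecture.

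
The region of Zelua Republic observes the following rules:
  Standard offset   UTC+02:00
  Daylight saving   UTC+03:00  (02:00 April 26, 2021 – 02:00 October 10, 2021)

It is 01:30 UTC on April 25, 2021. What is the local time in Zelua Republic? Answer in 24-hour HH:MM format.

03:30

At the standard offset (UTC+02:00), 01:30 UTC + 2h = 03:30 Zelua Republic standard time.
The standard-time date in Zelua Republic, April 25, 2021, is outside the daylight-saving period (26 April – 10 October), so Zelua Republic is on standard time, UTC+02:00.
01:30 UTC + 2h = 03:30 local.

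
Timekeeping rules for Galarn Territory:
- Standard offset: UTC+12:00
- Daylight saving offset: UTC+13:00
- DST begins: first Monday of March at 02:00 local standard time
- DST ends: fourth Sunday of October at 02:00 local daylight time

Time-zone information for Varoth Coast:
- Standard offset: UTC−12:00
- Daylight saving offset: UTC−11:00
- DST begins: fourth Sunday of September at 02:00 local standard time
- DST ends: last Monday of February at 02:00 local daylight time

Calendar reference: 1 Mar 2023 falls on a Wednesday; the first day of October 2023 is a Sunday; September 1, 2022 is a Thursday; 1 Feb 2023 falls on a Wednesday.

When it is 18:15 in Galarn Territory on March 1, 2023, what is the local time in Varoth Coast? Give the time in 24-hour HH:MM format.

1 March 2023 is a Wednesday, so the first Monday is March 6.
1 October 2023 is a Sunday, so the first Sunday is October 1 and the fourth is October 22.
March 1, 2023 is outside the daylight-saving period (6 March – 22 October), so Galarn Territory is on standard time, UTC+12:00.
18:15 Galarn Territory − 12h = 06:15 UTC.
1 September 2022 is a Thursday, so the first Sunday is September 4 and the fourth is September 25.
1 February 2023 is a Wednesday, so Mondays fall on 6, 13, 20, 27; the last is February 27.
At the standard offset (UTC−12:00), 06:15 UTC − 12h = 18:15 Varoth Coast standard time (rolling into the previous day, 28 February 2023).
The standard-time date in Varoth Coast, February 28, 2023, does not fall between 25 September 2022 and 27 February 2023, so daylight saving is not in effect and Varoth Coast is at UTC−12:00.
06:15 UTC − 12h = 18:15 Varoth Coast (rolling into the previous day, 28 February 2023).

18:15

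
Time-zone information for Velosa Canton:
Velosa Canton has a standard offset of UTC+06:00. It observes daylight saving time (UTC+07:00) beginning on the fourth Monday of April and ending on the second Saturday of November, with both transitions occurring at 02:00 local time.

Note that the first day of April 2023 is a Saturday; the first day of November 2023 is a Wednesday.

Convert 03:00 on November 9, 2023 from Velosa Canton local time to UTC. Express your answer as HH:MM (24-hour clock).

1 April 2023 is a Saturday, so the first Monday is April 3 and the fourth is April 24.
1 November 2023 is a Wednesday, so the first Saturday is November 4 and the second is November 11.
November 9, 2023 lies within the daylight-saving period (24 April – 11 November), so Velosa Canton is on daylight time, UTC+07:00.
03:00 local − 7h = 20:00 UTC (rolling into the previous day, 8 November 2023).

20:00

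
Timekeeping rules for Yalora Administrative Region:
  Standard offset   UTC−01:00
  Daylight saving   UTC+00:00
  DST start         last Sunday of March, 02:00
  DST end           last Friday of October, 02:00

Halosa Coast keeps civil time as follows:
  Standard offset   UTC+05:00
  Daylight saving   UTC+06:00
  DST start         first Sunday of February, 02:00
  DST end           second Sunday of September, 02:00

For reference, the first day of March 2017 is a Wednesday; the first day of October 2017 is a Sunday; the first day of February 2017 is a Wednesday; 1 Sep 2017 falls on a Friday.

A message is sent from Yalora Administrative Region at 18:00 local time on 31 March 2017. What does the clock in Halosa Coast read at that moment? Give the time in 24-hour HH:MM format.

1 March 2017 is a Wednesday, so Sundays fall on 5, 12, 19, 26; the last is March 26.
1 October 2017 is a Sunday, so Fridays fall on 6, 13, 20, 27; the last is October 27.
Daylight saving runs 26 March – 27 October; 31 March 2017 is inside that window, so Yalora Administrative Region is at UTC+00:00.
18:00 Yalora Administrative Region − 0h = 18:00 UTC.
1 February 2017 is a Wednesday, so the first Sunday is February 5.
1 September 2017 is a Friday, so the first Sunday is September 3 and the second is September 10.
At the standard offset (UTC+05:00), 18:00 UTC + 5h = 23:00 Halosa Coast standard time.
Daylight saving runs 5 February – 10 September; the standard-time date in Halosa Coast, 31 March 2017, is inside that window, so Halosa Coast is at UTC+06:00.
18:00 UTC + 6h = 00:00 Halosa Coast (rolling into the next day, 1 April 2017).

00:00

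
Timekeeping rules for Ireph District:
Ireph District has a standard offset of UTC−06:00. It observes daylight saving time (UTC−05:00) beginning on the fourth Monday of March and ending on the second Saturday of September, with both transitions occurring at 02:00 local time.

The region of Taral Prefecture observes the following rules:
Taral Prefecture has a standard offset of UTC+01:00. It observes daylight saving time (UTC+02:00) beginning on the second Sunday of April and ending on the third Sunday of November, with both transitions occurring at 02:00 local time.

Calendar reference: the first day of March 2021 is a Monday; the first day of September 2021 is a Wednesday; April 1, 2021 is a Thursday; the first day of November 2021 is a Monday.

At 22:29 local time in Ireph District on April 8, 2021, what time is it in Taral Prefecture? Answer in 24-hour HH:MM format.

1 March 2021 is a Monday, so the first Monday is March 1 and the fourth is March 22.
1 September 2021 is a Wednesday, so the first Saturday is September 4 and the second is September 11.
Daylight saving runs 22 March – 11 September; April 8, 2021 is inside that window, so Ireph District is at UTC−05:00.
22:29 Ireph District + 5h = 03:29 UTC (rolling into the next day, 9 April 2021).
1 April 2021 is a Thursday, so the first Sunday is April 4 and the second is April 11.
1 November 2021 is a Monday, so the first Sunday is November 7 and the third is November 21.
At the standard offset (UTC+01:00), 03:29 UTC + 1h = 04:29 Taral Prefecture standard time.
Daylight saving runs 11 April – 21 November; the standard-time date in Taral Prefecture, April 9, 2021, is outside that window, so Taral Prefecture is on standard time at UTC+01:00.
03:29 UTC + 1h = 04:29 Taral Prefecture.

04:29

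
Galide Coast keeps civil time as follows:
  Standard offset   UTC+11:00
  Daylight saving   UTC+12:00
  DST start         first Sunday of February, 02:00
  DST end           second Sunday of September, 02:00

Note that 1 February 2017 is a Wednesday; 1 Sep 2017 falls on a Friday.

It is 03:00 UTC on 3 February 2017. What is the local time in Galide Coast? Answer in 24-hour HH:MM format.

1 February 2017 is a Wednesday, so the first Sunday is February 5.
1 September 2017 is a Friday, so the first Sunday is September 3 and the second is September 10.
At the standard offset (UTC+11:00), 03:00 UTC + 11h = 14:00 Galide Coast standard time.
The standard-time date in Galide Coast, 3 February 2017, does not fall between 5 February and 10 September, so daylight saving is not in effect and Galide Coast is at UTC+11:00.
03:00 UTC + 11h = 14:00 local.

14:00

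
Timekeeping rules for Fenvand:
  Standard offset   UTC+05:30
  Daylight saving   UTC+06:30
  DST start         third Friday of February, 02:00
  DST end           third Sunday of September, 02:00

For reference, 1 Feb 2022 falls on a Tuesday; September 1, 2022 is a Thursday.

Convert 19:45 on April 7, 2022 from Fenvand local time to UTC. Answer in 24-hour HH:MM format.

1 February 2022 is a Tuesday, so the first Friday is February 4 and the third is February 18.
1 September 2022 is a Thursday, so the first Sunday is September 4 and the third is September 18.
Daylight saving runs 18 February – 18 September; April 7, 2022 is inside that window, so Fenvand is at UTC+06:30.
19:45 local − 6h30m = 13:15 UTC.

13:15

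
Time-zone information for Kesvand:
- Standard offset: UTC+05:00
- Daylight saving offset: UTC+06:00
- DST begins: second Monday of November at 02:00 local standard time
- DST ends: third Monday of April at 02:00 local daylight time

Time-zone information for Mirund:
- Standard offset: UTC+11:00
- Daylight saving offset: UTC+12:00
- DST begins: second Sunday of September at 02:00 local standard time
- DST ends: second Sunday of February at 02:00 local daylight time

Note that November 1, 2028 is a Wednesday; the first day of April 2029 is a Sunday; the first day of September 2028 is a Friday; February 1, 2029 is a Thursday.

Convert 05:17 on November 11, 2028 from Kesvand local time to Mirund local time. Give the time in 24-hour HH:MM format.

12:17

1 November 2028 is a Wednesday, so the first Monday is November 6 and the second is November 13.
1 April 2029 is a Sunday, so the first Monday is April 2 and the third is April 16.
November 11, 2028 is outside the daylight-saving period (13 November 2028 – 16 April 2029), so Kesvand is on standard time, UTC+05:00.
05:17 Kesvand − 5h = 00:17 UTC.
1 September 2028 is a Friday, so the first Sunday is September 3 and the second is September 10.
1 February 2029 is a Thursday, so the first Sunday is February 4 and the second is February 11.
At the standard offset (UTC+11:00), 00:17 UTC + 11h = 11:17 Mirund standard time.
The standard-time date in Mirund, November 11, 2028, falls between 10 September 2028 and 11 February 2029, so daylight saving is in effect and Mirund is at UTC+12:00.
00:17 UTC + 12h = 12:17 Mirund.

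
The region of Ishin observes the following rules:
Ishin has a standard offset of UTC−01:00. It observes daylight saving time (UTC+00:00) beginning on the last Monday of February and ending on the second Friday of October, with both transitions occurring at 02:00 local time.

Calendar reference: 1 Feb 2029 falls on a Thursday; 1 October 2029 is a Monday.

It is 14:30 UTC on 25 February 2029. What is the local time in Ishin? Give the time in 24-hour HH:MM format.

1 February 2029 is a Thursday, so Mondays fall on 5, 12, 19, 26; the last is February 26.
1 October 2029 is a Monday, so the first Friday is October 5 and the second is October 12.
At the standard offset (UTC−01:00), 14:30 UTC − 1h = 13:30 Ishin standard time.
The standard-time date in Ishin, 25 February 2029, is outside the daylight-saving period (26 February – 12 October), so Ishin is on standard time, UTC−01:00.
14:30 UTC − 1h = 13:30 local.

13:30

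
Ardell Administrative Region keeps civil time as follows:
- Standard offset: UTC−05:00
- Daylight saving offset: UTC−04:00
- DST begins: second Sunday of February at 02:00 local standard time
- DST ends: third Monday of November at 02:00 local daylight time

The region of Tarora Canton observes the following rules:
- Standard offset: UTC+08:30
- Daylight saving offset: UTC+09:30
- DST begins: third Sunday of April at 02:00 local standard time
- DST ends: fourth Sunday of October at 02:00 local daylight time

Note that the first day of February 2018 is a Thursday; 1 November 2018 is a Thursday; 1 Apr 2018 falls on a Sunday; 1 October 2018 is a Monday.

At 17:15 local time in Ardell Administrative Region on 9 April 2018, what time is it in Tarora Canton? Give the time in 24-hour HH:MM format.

05:45

1 February 2018 is a Thursday, so the first Sunday is February 4 and the second is February 11.
1 November 2018 is a Thursday, so the first Monday is November 5 and the third is November 19.
Daylight saving runs 11 February – 19 November; 9 April 2018 is inside that window, so Ardell Administrative Region is at UTC−04:00.
17:15 Ardell Administrative Region + 4h = 21:15 UTC.
1 April 2018 is a Sunday, so the first Sunday is April 1 and the third is April 15.
1 October 2018 is a Monday, so the first Sunday is October 7 and the fourth is October 28.
At the standard offset (UTC+08:30), 21:15 UTC + 8h30m = 05:45 Tarora Canton standard time (rolling into the next day, 10 April 2018).
The standard-time date in Tarora Canton, 10 April 2018, does not fall between 15 April and 28 October, so daylight saving is not in effect and Tarora Canton is at UTC+08:30.
21:15 UTC + 8h30m = 05:45 Tarora Canton (rolling into the next day, 10 April 2018).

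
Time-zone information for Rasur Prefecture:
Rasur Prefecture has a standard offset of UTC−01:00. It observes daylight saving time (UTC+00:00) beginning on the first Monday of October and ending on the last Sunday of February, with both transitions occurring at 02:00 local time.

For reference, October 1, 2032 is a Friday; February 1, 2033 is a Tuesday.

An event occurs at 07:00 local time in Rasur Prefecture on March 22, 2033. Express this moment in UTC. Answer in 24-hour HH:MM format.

1 October 2032 is a Friday, so the first Monday is October 4.
1 February 2033 is a Tuesday, so Sundays fall on 6, 13, 20, 27; the last is February 27.
March 22, 2033 does not fall between 4 October 2032 and 27 February 2033, so daylight saving is not in effect and Rasur Prefecture is at UTC−01:00.
07:00 local + 1h = 08:00 UTC.

08:00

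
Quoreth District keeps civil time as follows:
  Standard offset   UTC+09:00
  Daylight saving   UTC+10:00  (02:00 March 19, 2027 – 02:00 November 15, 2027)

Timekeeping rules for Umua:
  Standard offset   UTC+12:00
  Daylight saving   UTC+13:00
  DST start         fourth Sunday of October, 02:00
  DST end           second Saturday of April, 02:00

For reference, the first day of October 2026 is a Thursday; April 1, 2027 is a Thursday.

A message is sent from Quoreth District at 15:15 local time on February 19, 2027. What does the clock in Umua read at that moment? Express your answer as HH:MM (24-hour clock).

Daylight saving runs 19 March – 15 November; February 19, 2027 is outside that window, so Quoreth District is on standard time at UTC+09:00.
15:15 Quoreth District − 9h = 06:15 UTC.
1 October 2026 is a Thursday, so the first Sunday is October 4 and the fourth is October 25.
1 April 2027 is a Thursday, so the first Saturday is April 3 and the second is April 10.
At the standard offset (UTC+12:00), 06:15 UTC + 12h = 18:15 Umua standard time.
The standard-time date in Umua, February 19, 2027, lies within the daylight-saving period (25 October 2026 – 10 April 2027), so Umua is on daylight time, UTC+13:00.
06:15 UTC + 13h = 19:15 Umua.

19:15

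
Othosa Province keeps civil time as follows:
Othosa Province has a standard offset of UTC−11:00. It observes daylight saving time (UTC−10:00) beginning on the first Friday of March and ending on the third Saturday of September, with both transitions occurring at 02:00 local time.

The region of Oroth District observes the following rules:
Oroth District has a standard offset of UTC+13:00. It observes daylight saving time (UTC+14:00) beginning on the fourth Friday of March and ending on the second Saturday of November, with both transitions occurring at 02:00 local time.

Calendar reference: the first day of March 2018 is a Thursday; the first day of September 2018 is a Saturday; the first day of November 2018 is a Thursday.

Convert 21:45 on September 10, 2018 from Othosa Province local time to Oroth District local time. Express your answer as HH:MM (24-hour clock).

21:45

1 March 2018 is a Thursday, so the first Friday is March 2.
1 September 2018 is a Saturday, so the first Saturday is September 1 and the third is September 15.
Daylight saving runs 2 March – 15 September; September 10, 2018 is inside that window, so Othosa Province is at UTC−10:00.
21:45 Othosa Province + 10h = 07:45 UTC (rolling into the next day, 11 September 2018).
1 March 2018 is a Thursday, so the first Friday is March 2 and the fourth is March 23.
1 November 2018 is a Thursday, so the first Saturday is November 3 and the second is November 10.
At the standard offset (UTC+13:00), 07:45 UTC + 13h = 20:45 Oroth District standard time.
Daylight saving runs 23 March – 10 November; the standard-time date in Oroth District, September 11, 2018, is inside that window, so Oroth District is at UTC+14:00.
07:45 UTC + 14h = 21:45 Oroth District.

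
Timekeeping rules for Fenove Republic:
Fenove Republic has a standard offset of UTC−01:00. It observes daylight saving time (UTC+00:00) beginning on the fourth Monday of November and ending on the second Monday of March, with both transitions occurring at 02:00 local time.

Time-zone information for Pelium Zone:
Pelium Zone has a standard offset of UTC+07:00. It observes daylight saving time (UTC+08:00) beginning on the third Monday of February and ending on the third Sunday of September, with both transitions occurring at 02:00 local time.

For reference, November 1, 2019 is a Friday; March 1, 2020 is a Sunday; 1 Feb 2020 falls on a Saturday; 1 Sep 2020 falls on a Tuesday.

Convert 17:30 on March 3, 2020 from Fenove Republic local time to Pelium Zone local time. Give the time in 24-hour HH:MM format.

1 November 2019 is a Friday, so the first Monday is November 4 and the fourth is November 25.
1 March 2020 is a Sunday, so the first Monday is March 2 and the second is March 9.
March 3, 2020 lies within the daylight-saving period (25 November 2019 – 9 March 2020), so Fenove Republic is on daylight time, UTC+00:00.
17:30 Fenove Republic − 0h = 17:30 UTC.
1 February 2020 is a Saturday, so the first Monday is February 3 and the third is February 17.
1 September 2020 is a Tuesday, so the first Sunday is September 6 and the third is September 20.
At the standard offset (UTC+07:00), 17:30 UTC + 7h = 00:30 Pelium Zone standard time (rolling into the next day, 4 March 2020).
The standard-time date in Pelium Zone, March 4, 2020, lies within the daylight-saving period (17 February – 20 September), so Pelium Zone is on daylight time, UTC+08:00.
17:30 UTC + 8h = 01:30 Pelium Zone (rolling into the next day, 4 March 2020).

01:30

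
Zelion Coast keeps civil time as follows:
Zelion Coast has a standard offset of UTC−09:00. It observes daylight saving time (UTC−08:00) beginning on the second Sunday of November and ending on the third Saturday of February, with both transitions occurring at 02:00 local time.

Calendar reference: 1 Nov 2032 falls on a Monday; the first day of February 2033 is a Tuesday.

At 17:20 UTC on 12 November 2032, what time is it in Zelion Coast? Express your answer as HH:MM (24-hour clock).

1 November 2032 is a Monday, so the first Sunday is November 7 and the second is November 14.
1 February 2033 is a Tuesday, so the first Saturday is February 5 and the third is February 19.
At the standard offset (UTC−09:00), 17:20 UTC − 9h = 08:20 Zelion Coast standard time.
Daylight saving runs 14 November 2032 – 19 February 2033; the standard-time date in Zelion Coast, 12 November 2032, is outside that window, so Zelion Coast is on standard time at UTC−09:00.
17:20 UTC − 9h = 08:20 local.

08:20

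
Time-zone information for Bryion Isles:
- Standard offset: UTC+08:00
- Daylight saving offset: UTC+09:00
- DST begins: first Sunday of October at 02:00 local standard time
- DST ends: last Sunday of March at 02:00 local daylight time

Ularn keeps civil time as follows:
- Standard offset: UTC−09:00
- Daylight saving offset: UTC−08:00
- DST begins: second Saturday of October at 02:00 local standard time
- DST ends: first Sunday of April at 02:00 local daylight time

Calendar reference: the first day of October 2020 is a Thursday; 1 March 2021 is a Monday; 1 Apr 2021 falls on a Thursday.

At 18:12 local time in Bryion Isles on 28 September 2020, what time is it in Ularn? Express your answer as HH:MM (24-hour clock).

1 October 2020 is a Thursday, so the first Sunday is October 4.
1 March 2021 is a Monday, so Sundays fall on 7, 14, 21, 28; the last is March 28.
Daylight saving runs 4 October 2020 – 28 March 2021; 28 September 2020 is outside that window, so Bryion Isles is on standard time at UTC+08:00.
18:12 Bryion Isles − 8h = 10:12 UTC.
1 October 2020 is a Thursday, so the first Saturday is October 3 and the second is October 10.
1 April 2021 is a Thursday, so the first Sunday is April 4.
At the standard offset (UTC−09:00), 10:12 UTC − 9h = 01:12 Ularn standard time.
The standard-time date in Ularn, 28 September 2020, does not fall between 10 October 2020 and 4 April 2021, so daylight saving is not in effect and Ularn is at UTC−09:00.
10:12 UTC − 9h = 01:12 Ularn.

01:12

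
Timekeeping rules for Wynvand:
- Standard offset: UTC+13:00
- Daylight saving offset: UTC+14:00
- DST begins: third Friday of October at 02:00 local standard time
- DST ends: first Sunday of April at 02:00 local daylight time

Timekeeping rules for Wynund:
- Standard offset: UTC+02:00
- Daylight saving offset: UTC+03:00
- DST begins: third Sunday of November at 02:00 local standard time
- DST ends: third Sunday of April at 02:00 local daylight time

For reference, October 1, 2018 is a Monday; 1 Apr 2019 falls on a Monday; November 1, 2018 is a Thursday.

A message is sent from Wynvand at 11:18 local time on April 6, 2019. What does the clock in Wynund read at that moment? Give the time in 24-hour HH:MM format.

00:18

1 October 2018 is a Monday, so the first Friday is October 5 and the third is October 19.
1 April 2019 is a Monday, so the first Sunday is April 7.
Daylight saving runs 19 October 2018 – 7 April 2019; April 6, 2019 is inside that window, so Wynvand is at UTC+14:00.
11:18 Wynvand − 14h = 21:18 UTC (rolling into the previous day, 5 April 2019).
1 November 2018 is a Thursday, so the first Sunday is November 4 and the third is November 18.
1 April 2019 is a Monday, so the first Sunday is April 7 and the third is April 21.
At the standard offset (UTC+02:00), 21:18 UTC + 2h = 23:18 Wynund standard time.
The standard-time date in Wynund, April 5, 2019, lies within the daylight-saving period (18 November 2018 – 21 April 2019), so Wynund is on daylight time, UTC+03:00.
21:18 UTC + 3h = 00:18 Wynund (rolling into the next day, 6 April 2019).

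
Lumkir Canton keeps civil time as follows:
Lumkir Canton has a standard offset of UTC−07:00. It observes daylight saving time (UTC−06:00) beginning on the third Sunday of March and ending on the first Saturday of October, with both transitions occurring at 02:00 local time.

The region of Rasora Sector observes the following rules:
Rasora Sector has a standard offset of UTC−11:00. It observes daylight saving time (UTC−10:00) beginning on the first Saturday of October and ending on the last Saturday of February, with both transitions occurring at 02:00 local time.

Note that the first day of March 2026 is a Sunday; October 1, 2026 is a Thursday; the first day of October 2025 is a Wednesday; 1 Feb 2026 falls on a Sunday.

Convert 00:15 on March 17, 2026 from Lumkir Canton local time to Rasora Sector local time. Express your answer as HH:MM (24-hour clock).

1 March 2026 is a Sunday, so the first Sunday is March 1 and the third is March 15.
1 October 2026 is a Thursday, so the first Saturday is October 3.
March 17, 2026 lies within the daylight-saving period (15 March – 3 October), so Lumkir Canton is on daylight time, UTC−06:00.
00:15 Lumkir Canton + 6h = 06:15 UTC.
1 October 2025 is a Wednesday, so the first Saturday is October 4.
1 February 2026 is a Sunday, so Saturdays fall on 7, 14, 21, 28; the last is February 28.
At the standard offset (UTC−11:00), 06:15 UTC − 11h = 19:15 Rasora Sector standard time (rolling into the previous day, 16 March 2026).
The standard-time date in Rasora Sector, March 16, 2026, is outside the daylight-saving period (4 October 2025 – 28 February 2026), so Rasora Sector is on standard time, UTC−11:00.
06:15 UTC − 11h = 19:15 Rasora Sector (rolling into the previous day, 16 March 2026).

19:15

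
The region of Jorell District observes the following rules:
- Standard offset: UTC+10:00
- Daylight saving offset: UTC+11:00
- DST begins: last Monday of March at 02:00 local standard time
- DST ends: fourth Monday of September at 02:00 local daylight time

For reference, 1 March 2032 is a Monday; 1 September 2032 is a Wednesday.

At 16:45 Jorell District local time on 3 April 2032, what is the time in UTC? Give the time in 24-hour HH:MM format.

05:45

1 March 2032 is a Monday, so Mondays fall on 1, 8, 15, 22, 29; the last is March 29.
1 September 2032 is a Wednesday, so the first Monday is September 6 and the fourth is September 27.
3 April 2032 lies within the daylight-saving period (29 March – 27 September), so Jorell District is on daylight time, UTC+11:00.
16:45 local − 11h = 05:45 UTC.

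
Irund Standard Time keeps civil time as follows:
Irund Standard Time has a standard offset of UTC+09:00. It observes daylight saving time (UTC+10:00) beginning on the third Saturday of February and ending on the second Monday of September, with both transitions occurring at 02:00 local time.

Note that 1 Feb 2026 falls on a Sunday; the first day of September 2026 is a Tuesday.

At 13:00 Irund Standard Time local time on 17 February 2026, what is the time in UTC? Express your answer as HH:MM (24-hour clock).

1 February 2026 is a Sunday, so the first Saturday is February 7 and the third is February 21.
1 September 2026 is a Tuesday, so the first Monday is September 7 and the second is September 14.
Daylight saving runs 21 February – 14 September; 17 February 2026 is outside that window, so Irund Standard Time is on standard time at UTC+09:00.
13:00 local − 9h = 04:00 UTC.

04:00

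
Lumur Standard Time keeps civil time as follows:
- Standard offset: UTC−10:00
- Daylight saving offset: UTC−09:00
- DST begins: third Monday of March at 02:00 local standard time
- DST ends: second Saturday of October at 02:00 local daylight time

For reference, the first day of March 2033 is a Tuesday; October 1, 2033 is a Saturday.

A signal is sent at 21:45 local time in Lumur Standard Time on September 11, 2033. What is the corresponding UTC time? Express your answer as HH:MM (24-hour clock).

1 March 2033 is a Tuesday, so the first Monday is March 7 and the third is March 21.
1 October 2033 is a Saturday, so the first Saturday is October 1 and the second is October 8.
September 11, 2033 lies within the daylight-saving period (21 March – 8 October), so Lumur Standard Time is on daylight time, UTC−09:00.
21:45 local + 9h = 06:45 UTC (rolling into the next day, 12 September 2033).

06:45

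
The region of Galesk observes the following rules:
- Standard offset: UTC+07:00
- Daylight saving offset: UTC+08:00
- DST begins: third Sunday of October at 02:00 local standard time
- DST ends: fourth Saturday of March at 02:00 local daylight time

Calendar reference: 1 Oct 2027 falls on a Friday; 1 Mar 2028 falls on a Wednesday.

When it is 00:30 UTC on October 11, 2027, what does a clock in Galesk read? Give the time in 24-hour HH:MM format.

07:30

1 October 2027 is a Friday, so the first Sunday is October 3 and the third is October 17.
1 March 2028 is a Wednesday, so the first Saturday is March 4 and the fourth is March 25.
At the standard offset (UTC+07:00), 00:30 UTC + 7h = 07:30 Galesk standard time.
Daylight saving runs 17 October 2027 – 25 March 2028; the standard-time date in Galesk, October 11, 2027, is outside that window, so Galesk is on standard time at UTC+07:00.
00:30 UTC + 7h = 07:30 local.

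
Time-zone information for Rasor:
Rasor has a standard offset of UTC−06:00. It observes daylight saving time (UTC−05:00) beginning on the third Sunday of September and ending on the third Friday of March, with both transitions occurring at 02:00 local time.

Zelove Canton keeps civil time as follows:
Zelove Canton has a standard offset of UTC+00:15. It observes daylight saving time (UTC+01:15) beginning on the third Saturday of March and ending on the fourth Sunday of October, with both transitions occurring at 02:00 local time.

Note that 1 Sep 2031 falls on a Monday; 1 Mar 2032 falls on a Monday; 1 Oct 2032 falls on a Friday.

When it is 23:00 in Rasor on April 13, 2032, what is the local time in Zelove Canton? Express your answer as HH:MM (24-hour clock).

1 September 2031 is a Monday, so the first Sunday is September 7 and the third is September 21.
1 March 2032 is a Monday, so the first Friday is March 5 and the third is March 19.
April 13, 2032 does not fall between 21 September 2031 and 19 March 2032, so daylight saving is not in effect and Rasor is at UTC−06:00.
23:00 Rasor + 6h = 05:00 UTC (rolling into the next day, 14 April 2032).
1 March 2032 is a Monday, so the first Saturday is March 6 and the third is March 20.
1 October 2032 is a Friday, so the first Sunday is October 3 and the fourth is October 24.
At the standard offset (UTC+00:15), 05:00 UTC + 0h15m = 05:15 Zelove Canton standard time.
Daylight saving runs 20 March – 24 October; the standard-time date in Zelove Canton, April 14, 2032, is inside that window, so Zelove Canton is at UTC+01:15.
05:00 UTC + 1h15m = 06:15 Zelove Canton.

06:15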